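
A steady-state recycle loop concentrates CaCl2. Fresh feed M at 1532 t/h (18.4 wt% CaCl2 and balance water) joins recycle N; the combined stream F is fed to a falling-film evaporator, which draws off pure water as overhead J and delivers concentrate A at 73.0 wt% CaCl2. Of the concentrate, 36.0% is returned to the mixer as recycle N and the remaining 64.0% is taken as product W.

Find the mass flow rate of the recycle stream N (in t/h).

Overall CaCl2 balance (none leaves overhead): CaCl2 in fresh feed = CaCl2 in product, i.e. 1532×0.184 = (1−0.360)·A·0.730.
A = 281.89/(0.730×0.640) = 603.36 t/h.
Recycle N = 0.360×603.36 = 217.21 t/h.

217.2 t/h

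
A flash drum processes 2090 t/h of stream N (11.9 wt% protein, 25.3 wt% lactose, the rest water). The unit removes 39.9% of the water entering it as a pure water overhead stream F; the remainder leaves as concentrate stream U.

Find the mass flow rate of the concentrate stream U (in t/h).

1566 t/h

water entering = 2090×0.628 = 1312.5 t/h; overhead removed = 0.399×1312.5 = 523.7 t/h.
Concentrate = 2090 − 523.7 = 1566.3 t/h.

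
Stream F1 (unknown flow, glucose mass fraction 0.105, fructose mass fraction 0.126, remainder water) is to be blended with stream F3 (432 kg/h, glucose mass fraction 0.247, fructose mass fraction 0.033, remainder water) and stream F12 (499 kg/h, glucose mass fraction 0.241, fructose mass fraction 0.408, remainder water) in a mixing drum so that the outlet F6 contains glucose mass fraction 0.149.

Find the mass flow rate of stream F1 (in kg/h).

2006 kg/h

Let F1 be the unknown flow. Total out = 931 + F1.
glucose balance: 226.96 + 0.105·F1 = 0.149·(931 + F1)
(0.105 − 0.149)·F1 = 0.149×931 − 226.96 = -88.244
F1 = -88.244 / -0.044 = 2005.5 kg/h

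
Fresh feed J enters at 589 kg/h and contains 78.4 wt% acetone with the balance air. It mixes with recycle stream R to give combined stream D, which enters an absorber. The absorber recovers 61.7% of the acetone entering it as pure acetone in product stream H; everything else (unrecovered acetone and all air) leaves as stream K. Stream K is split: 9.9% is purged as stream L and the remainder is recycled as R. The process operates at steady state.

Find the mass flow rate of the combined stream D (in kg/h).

1990 kg/h

air enters only via J and leaves only via the purge: 589×0.216 = 0.099×(air in K), and the absorber passes all air, so air in D = air in K = 1285.1 kg/h.
acetone in D: m_A = 589×0.784 + (1−0.099)·(1−0.617)·m_A, so m_A = 461.78/0.6549 = 705.09 kg/h.
D = 705.09 + 1285.1 = 1990.2 kg/h.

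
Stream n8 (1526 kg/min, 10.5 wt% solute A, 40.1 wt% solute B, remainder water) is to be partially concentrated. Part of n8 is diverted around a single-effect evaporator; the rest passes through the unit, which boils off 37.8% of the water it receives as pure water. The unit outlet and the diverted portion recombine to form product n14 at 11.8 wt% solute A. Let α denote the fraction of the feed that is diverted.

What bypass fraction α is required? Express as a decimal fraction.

All 1526×0.105 = 160.23 kg/min of solute A reaches n14, so n14 = 160.23/0.118 = 1357.9 kg/min and vapour = 168.12 kg/min.
The evaporator receives (1−α)·1526 of feed at 0.494 water and removes 0.378 of that water:
0.378×0.494×(1−α)×1526 = 168.12
(1−α) = 168.12/284.95 = 0.5900;  α = 0.4100.

0.410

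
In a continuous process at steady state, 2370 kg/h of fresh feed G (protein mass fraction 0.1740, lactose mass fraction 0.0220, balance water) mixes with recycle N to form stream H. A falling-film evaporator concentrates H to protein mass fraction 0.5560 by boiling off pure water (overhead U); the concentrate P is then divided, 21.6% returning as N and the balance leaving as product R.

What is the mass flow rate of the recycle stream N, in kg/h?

Overall protein balance (none leaves overhead): protein in fresh feed = protein in product, i.e. 2370×0.174 = (1−0.216)·P·0.556.
P = 412.38/(0.556×0.784) = 946.03 kg/h.
Recycle N = 0.216×946.03 = 204.34 kg/h.

204.3 kg/h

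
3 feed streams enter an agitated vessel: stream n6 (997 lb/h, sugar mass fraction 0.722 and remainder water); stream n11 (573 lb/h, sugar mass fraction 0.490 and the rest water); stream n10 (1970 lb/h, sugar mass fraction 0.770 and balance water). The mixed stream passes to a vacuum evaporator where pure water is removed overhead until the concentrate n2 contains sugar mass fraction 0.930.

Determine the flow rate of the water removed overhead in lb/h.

833 lb/h

sugar entering = 997×0.722 + 573×0.490 + 1970×0.770 = 2517.5 lb/h.
All sugar reports to n2, so n2 = 2517.5/0.930 = 2707 lb/h.
Total feed = 3540 lb/h; overhead = 3540 − 2707 = 833.01 lb/h.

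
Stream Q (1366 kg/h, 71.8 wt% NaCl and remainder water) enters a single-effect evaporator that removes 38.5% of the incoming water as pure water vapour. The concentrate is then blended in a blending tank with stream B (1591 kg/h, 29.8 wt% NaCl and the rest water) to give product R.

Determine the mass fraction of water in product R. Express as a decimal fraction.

0.482

Vapour removed = 0.385×0.282×1366 = 148.31 kg/h; concentrate = 1217.7 kg/h.
water reaching the mixer = 236.91 (from concentrate) + 1591×0.702 = 1353.8 kg/h.
Product flow = 1217.7 + 1591 = 2808.7 kg/h; water fraction = 0.482.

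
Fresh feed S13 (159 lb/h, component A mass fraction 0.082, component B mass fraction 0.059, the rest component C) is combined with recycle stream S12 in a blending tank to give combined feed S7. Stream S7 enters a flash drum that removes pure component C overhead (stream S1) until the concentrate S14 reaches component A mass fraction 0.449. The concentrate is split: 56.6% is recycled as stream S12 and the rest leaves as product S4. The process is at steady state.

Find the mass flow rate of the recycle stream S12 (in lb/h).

Overall component A balance (none leaves overhead): component A in fresh feed = component A in product, i.e. 159×0.082 = (1−0.566)·S14·0.449.
S14 = 13.038/(0.449×0.434) = 66.908 lb/h.
Recycle S12 = 0.566×66.908 = 37.87 lb/h.

37.87 lb/h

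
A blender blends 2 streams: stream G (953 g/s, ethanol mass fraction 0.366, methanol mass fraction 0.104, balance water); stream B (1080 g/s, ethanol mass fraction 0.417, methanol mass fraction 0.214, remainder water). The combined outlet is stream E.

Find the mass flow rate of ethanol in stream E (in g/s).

ethanol out = ethanol in = 953×0.366 + 1080×0.417 = 799.16 g/s.

799.2 g/s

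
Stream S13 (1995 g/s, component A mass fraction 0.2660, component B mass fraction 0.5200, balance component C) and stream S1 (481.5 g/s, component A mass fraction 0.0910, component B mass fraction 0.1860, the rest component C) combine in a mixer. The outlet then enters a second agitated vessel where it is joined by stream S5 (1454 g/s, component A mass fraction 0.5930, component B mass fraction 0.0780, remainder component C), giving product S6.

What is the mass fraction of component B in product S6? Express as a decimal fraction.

0.3156

Overall, product flow = 3930.5 g/s.
component B in = 1995×0.520 + 481.5×0.186 + 1454×0.078 = 1240.4 g/s.
component B fraction in S6 = 0.3156.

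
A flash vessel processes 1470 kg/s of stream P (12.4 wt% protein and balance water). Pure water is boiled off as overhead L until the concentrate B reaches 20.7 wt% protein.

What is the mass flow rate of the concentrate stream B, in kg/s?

880.6 kg/s

protein is conserved: 1470×0.124 = 182.28 kg/s all reports to the concentrate.
Concentrate = 182.28/(target fraction) = 880.58 kg/s.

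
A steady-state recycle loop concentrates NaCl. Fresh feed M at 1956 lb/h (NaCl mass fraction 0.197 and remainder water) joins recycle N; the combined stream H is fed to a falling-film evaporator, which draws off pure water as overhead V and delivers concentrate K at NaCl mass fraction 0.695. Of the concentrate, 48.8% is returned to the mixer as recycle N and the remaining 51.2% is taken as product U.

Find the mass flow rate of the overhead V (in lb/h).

Overall NaCl balance (none leaves overhead): NaCl in fresh feed = NaCl in product, i.e. 1956×0.197 = (1−0.488)·K·0.695.
K = 385.33/(0.695×0.512) = 1082.9 lb/h.
Recycle N = 0.488×1082.9 = 528.45 lb/h.
Combined feed H = 1956 + 528.45 = 2484.4 lb/h.
Overhead V = H − K = 2484.4 − 1082.9 = 1401.6 lb/h.

1402 lb/h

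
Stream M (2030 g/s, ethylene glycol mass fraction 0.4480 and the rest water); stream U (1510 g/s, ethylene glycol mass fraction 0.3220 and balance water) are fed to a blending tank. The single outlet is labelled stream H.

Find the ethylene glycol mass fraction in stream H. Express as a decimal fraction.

0.3943

Total flow out = 2030 + 1510 = 3540 g/s.
ethylene glycol in = 2030×0.448 + 1510×0.322 = 1395.7 g/s.
ethylene glycol mass fraction in H = 1395.7/3540 = 0.3943.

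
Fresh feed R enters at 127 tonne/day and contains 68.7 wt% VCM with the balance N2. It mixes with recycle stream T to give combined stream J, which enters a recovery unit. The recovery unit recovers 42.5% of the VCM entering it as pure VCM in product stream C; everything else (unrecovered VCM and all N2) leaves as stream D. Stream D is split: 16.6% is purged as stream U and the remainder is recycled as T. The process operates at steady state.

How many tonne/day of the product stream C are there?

71.25 tonne/day

VCM in J: m_A = 127×0.687 + (1−0.166)·(1−0.425)·m_A, so m_A = 87.249/0.5205 = 167.64 tonne/day.
Product C = 0.425×167.64 = 71.248 tonne/day.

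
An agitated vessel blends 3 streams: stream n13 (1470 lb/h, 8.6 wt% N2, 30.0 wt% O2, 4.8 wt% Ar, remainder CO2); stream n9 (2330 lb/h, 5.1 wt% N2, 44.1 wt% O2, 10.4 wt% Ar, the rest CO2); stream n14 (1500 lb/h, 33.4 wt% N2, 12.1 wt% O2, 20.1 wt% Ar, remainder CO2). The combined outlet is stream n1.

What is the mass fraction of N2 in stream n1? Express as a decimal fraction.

Total flow out = 1470 + 2330 + 1500 = 5300 lb/h.
N2 in = 1470×0.086 + 2330×0.051 + 1500×0.334 = 746.25 lb/h.
N2 mass fraction in n1 = 746.25/5300 = 0.141.

0.141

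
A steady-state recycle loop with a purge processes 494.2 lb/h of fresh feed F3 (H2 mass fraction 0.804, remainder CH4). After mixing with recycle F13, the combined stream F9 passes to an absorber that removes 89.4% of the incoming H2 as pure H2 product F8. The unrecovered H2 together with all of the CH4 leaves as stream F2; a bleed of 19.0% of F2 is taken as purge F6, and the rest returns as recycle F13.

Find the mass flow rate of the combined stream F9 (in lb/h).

944.5 lb/h

CH4 enters only via F3 and leaves only via the purge: 494.2×0.196 = 0.190×(CH4 in F2), and the absorber passes all CH4, so CH4 in F9 = CH4 in F2 = 509.81 lb/h.
H2 in F9: m_A = 494.2×0.804 + (1−0.190)·(1−0.894)·m_A, so m_A = 397.34/0.9141 = 434.66 lb/h.
F9 = 434.66 + 509.81 = 944.46 lb/h.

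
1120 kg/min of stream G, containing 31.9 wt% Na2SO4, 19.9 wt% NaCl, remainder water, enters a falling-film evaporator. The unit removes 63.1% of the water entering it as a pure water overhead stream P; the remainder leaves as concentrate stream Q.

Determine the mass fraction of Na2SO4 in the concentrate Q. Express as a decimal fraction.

0.458

Na2SO4 is not removed: 1120×0.319 = 357.28 kg/min of Na2SO4 enters Q.
water entering = 1120×0.482 = 539.84 kg/min; overhead removed = 0.631×539.84 = 340.64 kg/min.
Concentrate = 1120 − 340.64 = 779.36 kg/min.
Mass fraction = 357.28/779.36 = 0.458.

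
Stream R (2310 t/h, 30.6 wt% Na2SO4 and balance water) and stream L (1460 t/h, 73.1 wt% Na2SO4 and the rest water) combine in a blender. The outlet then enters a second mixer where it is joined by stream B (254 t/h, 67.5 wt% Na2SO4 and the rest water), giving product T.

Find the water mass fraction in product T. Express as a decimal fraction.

0.517

Overall, product flow = 4024 t/h.
water in = 2310×0.694 + 1460×0.269 + 254×0.325 = 2078.4 t/h.
water fraction in T = 0.517.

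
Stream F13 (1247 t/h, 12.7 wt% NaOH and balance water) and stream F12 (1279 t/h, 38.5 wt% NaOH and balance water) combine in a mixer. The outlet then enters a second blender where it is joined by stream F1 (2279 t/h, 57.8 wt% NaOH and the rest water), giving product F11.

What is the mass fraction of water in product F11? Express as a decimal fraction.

0.590

Overall, product flow = 4805 t/h.
water in = 1247×0.873 + 1279×0.615 + 2279×0.422 = 2837 t/h.
water fraction in F11 = 0.590.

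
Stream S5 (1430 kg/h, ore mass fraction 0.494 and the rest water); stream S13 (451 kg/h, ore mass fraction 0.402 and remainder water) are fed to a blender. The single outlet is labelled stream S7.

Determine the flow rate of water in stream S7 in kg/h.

993.3 kg/h

water out = water in = 1430×0.506 + 451×0.598 = 993.28 kg/h.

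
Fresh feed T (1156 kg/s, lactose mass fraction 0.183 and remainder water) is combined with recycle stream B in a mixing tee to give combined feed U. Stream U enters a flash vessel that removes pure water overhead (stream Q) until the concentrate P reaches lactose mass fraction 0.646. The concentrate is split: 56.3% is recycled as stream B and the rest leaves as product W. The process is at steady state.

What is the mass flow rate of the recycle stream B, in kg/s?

Overall lactose balance (none leaves overhead): lactose in fresh feed = lactose in product, i.e. 1156×0.183 = (1−0.563)·P·0.646.
P = 211.55/(0.646×0.437) = 749.37 kg/s.
Recycle B = 0.563×749.37 = 421.89 kg/s.

421.9 kg/s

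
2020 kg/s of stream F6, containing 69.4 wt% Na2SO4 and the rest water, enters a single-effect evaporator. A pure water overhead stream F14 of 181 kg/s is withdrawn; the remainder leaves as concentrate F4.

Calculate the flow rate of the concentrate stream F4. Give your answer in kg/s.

Concentrate = 2020 − 181 = 1839 kg/s.

1839 kg/s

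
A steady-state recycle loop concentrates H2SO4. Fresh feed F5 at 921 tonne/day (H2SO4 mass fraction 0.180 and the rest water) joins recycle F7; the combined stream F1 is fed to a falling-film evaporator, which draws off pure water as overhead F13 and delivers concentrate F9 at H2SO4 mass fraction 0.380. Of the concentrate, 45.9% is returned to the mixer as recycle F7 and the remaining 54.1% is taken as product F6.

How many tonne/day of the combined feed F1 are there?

Overall H2SO4 balance (none leaves overhead): H2SO4 in fresh feed = H2SO4 in product, i.e. 921×0.180 = (1−0.459)·F9·0.380.
F9 = 165.78/(0.380×0.541) = 806.4 tonne/day.
Recycle F7 = 0.459×806.4 = 370.14 tonne/day.
Combined feed F1 = 921 + 370.14 = 1291.1 tonne/day.

1291 tonne/day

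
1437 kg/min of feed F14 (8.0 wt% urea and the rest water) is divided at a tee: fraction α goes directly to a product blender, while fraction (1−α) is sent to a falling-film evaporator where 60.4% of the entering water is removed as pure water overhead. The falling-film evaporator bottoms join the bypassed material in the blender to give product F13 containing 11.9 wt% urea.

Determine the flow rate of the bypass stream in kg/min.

589.5 kg/min

All 1437×0.080 = 114.96 kg/min of urea reaches F13, so F13 = 114.96/0.119 = 966.05 kg/min and vapour = 470.95 kg/min.
The evaporator receives (1−α)·1437 of feed at 0.920 water and removes 0.604 of that water:
0.604×0.920×(1−α)×1437 = 470.95
(1−α) = 470.95/798.51 = 0.5898;  α = 0.4102.
Bypass flow = 0.4102×1437 = 589.48 kg/min.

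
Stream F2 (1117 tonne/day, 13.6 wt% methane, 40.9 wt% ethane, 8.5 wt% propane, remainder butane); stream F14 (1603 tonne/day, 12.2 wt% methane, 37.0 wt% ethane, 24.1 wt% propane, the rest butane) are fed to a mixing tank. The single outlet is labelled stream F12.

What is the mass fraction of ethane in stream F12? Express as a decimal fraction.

0.386

Total flow out = 1117 + 1603 = 2720 tonne/day.
ethane in = 1117×0.409 + 1603×0.370 = 1050 tonne/day.
ethane mass fraction in F12 = 1050/2720 = 0.386.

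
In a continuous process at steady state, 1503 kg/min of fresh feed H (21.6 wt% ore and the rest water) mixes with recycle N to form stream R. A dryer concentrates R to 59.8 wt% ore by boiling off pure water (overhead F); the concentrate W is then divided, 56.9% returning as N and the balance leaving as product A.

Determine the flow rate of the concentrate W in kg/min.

Overall ore balance (none leaves overhead): ore in fresh feed = ore in product, i.e. 1503×0.216 = (1−0.569)·W·0.598.
W = 324.65/(0.598×0.431) = 1259.6 kg/min.

1260 kg/min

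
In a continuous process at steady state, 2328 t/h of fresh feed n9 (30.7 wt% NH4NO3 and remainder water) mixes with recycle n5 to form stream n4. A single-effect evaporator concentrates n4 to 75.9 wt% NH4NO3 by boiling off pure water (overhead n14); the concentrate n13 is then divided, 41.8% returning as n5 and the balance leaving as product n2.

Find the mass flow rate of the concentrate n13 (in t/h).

1618 t/h

Overall NH4NO3 balance (none leaves overhead): NH4NO3 in fresh feed = NH4NO3 in product, i.e. 2328×0.307 = (1−0.418)·n13·0.759.
n13 = 714.7/(0.759×0.582) = 1617.9 t/h.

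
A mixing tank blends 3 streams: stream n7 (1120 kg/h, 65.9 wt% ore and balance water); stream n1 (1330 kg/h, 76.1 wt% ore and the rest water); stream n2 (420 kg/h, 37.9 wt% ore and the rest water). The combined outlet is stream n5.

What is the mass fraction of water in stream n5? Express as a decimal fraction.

Total flow out = 1120 + 1330 + 420 = 2870 kg/h.
water in = 1120×0.341 + 1330×0.239 + 420×0.621 = 960.61 kg/h.
water mass fraction in n5 = 960.61/2870 = 0.335.

0.335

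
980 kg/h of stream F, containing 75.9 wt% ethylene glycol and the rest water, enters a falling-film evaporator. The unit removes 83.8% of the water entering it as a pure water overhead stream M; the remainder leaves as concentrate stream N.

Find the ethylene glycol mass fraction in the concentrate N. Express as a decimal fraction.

0.9511

ethylene glycol is not removed: 980×0.759 = 743.82 kg/h of ethylene glycol enters N.
water entering = 980×0.241 = 236.18 kg/h; overhead removed = 0.838×236.18 = 197.92 kg/h.
Concentrate = 980 − 197.92 = 782.08 kg/h.
Mass fraction = 743.82/782.08 = 0.9511.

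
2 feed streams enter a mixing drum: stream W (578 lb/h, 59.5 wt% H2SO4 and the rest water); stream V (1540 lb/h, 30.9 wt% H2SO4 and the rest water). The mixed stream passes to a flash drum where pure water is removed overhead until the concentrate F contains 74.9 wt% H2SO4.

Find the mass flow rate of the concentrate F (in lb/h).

1094 lb/h

H2SO4 entering = 578×0.595 + 1540×0.309 = 819.77 lb/h.
All H2SO4 reports to F, so F = 819.77/0.749 = 1094.5 lb/h.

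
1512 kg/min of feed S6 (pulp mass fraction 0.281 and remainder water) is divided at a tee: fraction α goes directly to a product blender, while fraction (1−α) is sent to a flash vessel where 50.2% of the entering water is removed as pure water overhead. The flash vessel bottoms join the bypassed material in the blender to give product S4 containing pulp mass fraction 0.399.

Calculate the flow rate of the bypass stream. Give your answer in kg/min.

273.1 kg/min

All 1512×0.281 = 424.87 kg/min of pulp reaches S4, so S4 = 424.87/0.399 = 1064.8 kg/min and vapour = 447.16 kg/min.
The evaporator receives (1−α)·1512 of feed at 0.719 water and removes 0.502 of that water:
0.502×0.719×(1−α)×1512 = 447.16
(1−α) = 447.16/545.74 = 0.8194;  α = 0.1806.
Bypass flow = 0.1806×1512 = 273.12 kg/min.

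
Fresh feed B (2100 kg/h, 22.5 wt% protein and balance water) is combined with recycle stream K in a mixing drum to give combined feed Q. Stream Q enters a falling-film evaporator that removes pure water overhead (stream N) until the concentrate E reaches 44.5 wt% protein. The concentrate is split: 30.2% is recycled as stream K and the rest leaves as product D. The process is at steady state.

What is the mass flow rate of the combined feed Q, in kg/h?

2559 kg/h

Overall protein balance (none leaves overhead): protein in fresh feed = protein in product, i.e. 2100×0.225 = (1−0.302)·E·0.445.
E = 472.5/(0.445×0.698) = 1521.2 kg/h.
Recycle K = 0.302×1521.2 = 459.4 kg/h.
Combined feed Q = 2100 + 459.4 = 2559.4 kg/h.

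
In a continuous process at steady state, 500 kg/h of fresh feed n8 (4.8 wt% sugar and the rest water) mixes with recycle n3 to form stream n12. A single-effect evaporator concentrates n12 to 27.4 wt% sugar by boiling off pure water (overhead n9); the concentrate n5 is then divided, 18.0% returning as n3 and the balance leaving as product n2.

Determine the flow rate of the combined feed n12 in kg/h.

Overall sugar balance (none leaves overhead): sugar in fresh feed = sugar in product, i.e. 500×0.048 = (1−0.180)·n5·0.274.
n5 = 24/(0.274×0.820) = 106.82 kg/h.
Recycle n3 = 0.180×106.82 = 19.227 kg/h.
Combined feed n12 = 500 + 19.227 = 519.23 kg/h.

519.2 kg/h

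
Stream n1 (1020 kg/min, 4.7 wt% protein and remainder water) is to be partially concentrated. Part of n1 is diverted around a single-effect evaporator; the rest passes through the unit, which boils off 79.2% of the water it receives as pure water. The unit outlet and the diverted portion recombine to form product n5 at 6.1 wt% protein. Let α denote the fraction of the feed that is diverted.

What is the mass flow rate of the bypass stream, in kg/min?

All 1020×0.047 = 47.94 kg/min of protein reaches n5, so n5 = 47.94/0.061 = 785.9 kg/min and vapour = 234.1 kg/min.
The evaporator receives (1−α)·1020 of feed at 0.953 water and removes 0.792 of that water:
0.792×0.953×(1−α)×1020 = 234.1
(1−α) = 234.1/769.87 = 0.3041;  α = 0.6959.
Bypass flow = 0.6959×1020 = 709.84 kg/min.

709.8 kg/min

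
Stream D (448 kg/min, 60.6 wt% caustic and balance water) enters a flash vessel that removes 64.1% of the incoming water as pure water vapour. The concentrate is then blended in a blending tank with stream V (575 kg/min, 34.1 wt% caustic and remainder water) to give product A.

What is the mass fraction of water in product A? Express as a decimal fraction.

Vapour removed = 0.641×0.394×448 = 113.14 kg/min; concentrate = 334.86 kg/min.
water reaching the mixer = 63.368 (from concentrate) + 575×0.659 = 442.29 kg/min.
Product flow = 334.86 + 575 = 909.86 kg/min; water fraction = 0.4861.

0.4861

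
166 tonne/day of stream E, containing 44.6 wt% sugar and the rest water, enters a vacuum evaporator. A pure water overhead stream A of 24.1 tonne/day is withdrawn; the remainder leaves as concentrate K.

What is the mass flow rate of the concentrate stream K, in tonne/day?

Concentrate = 166 − 24.1 = 141.9 tonne/day.

141.9 tonne/day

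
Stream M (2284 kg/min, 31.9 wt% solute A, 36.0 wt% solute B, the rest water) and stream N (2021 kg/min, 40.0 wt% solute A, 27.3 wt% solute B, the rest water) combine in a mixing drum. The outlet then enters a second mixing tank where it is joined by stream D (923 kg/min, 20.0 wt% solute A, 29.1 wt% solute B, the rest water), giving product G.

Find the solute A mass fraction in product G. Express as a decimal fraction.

0.3293

Overall, product flow = 5228 kg/min.
solute A in = 2284×0.319 + 2021×0.400 + 923×0.200 = 1721.6 kg/min.
solute A fraction in G = 0.3293.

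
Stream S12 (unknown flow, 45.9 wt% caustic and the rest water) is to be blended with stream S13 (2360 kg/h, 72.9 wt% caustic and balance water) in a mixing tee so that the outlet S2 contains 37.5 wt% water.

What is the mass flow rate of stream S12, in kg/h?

1479 kg/h

Let S12 be the unknown flow. Total out = 2360 + S12.
water balance: 639.56 + 0.541·S12 = 0.375·(2360 + S12)
(0.541 − 0.375)·S12 = 0.375×2360 − 639.56 = 245.44
S12 = 245.44 / 0.166 = 1478.6 kg/h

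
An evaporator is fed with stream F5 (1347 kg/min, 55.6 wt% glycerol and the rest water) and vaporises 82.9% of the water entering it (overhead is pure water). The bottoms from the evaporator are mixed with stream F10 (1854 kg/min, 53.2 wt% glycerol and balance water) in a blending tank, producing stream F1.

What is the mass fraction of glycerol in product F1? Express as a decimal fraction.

0.641

Vapour removed = 0.829×0.444×1347 = 495.8 kg/min; concentrate = 851.2 kg/min.
glycerol reaching the mixer = 748.93 (from concentrate) + 1854×0.532 = 1735.3 kg/min.
Product flow = 851.2 + 1854 = 2705.2 kg/min; glycerol fraction = 0.641.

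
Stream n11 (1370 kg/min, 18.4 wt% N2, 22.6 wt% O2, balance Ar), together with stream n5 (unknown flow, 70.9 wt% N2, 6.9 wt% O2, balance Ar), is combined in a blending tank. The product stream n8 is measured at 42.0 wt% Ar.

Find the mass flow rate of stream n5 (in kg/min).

1176 kg/min

Let n5 be the unknown flow. Total out = 1370 + n5.
Ar balance: 808.3 + 0.222·n5 = 0.420·(1370 + n5)
(0.222 − 0.420)·n5 = 0.420×1370 − 808.3 = -232.9
n5 = -232.9 / -0.198 = 1176.3 kg/min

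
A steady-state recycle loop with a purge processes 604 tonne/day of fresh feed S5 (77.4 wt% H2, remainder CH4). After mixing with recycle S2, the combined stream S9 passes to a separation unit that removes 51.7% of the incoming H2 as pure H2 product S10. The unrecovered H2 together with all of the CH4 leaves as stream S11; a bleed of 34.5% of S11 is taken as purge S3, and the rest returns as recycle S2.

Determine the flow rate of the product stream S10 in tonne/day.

353.5 tonne/day

H2 in S9: m_A = 604×0.774 + (1−0.345)·(1−0.517)·m_A, so m_A = 467.5/0.6836 = 683.84 tonne/day.
Product S10 = 0.517×683.84 = 353.54 tonne/day.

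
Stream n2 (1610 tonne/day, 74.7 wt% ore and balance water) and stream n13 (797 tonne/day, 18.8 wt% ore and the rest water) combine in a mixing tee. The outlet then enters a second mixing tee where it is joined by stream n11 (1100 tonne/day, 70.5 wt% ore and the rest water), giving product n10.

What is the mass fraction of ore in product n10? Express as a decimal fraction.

Overall, product flow = 3507 tonne/day.
ore in = 1610×0.747 + 797×0.188 + 1100×0.705 = 2128 tonne/day.
ore fraction in n10 = 0.607.

0.607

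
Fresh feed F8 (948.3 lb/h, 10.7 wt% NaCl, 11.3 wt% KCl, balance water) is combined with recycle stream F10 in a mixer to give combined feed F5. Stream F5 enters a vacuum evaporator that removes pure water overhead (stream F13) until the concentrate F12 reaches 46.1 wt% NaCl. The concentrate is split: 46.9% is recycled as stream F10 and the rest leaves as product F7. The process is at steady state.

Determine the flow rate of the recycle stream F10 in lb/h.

Overall NaCl balance (none leaves overhead): NaCl in fresh feed = NaCl in product, i.e. 948.3×0.107 = (1−0.469)·F12·0.461.
F12 = 101.47/(0.461×0.531) = 414.51 lb/h.
Recycle F10 = 0.469×414.51 = 194.4 lb/h.

194.4 lb/h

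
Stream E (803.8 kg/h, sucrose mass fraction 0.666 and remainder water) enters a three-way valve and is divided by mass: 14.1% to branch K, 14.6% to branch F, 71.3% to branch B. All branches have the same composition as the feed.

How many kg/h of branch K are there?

113.3 kg/h

Branch K flow = 0.141×803.8 = 113.34 kg/h.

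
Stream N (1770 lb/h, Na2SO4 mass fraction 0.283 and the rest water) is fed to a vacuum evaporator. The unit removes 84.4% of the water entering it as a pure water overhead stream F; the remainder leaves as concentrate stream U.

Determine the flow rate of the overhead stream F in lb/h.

water entering = 1770×0.717 = 1269.1 lb/h; overhead removed = 0.844×1269.1 = 1071.1 lb/h.

1071 lb/h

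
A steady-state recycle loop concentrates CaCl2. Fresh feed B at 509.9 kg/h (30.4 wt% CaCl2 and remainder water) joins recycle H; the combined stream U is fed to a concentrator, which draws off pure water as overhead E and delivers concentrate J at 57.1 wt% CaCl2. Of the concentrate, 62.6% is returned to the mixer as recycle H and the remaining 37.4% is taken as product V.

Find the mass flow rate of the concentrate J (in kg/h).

Overall CaCl2 balance (none leaves overhead): CaCl2 in fresh feed = CaCl2 in product, i.e. 509.9×0.304 = (1−0.626)·J·0.571.
J = 155.01/(0.571×0.374) = 725.86 kg/h.

725.9 kg/h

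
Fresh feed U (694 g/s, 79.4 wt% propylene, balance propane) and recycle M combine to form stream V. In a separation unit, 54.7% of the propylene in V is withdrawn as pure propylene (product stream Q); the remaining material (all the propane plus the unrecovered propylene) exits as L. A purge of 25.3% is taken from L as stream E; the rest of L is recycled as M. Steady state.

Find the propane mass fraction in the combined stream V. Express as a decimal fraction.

0.404

propane enters only via U and leaves only via the purge: 694×0.206 = 0.253×(propane in L), and the separation unit passes all propane, so propane in V = propane in L = 565.08 g/s.
propylene in V: m_A = 694×0.794 + (1−0.253)·(1−0.547)·m_A, so m_A = 551.04/0.6616 = 832.87 g/s.
V = 832.87 + 565.08 = 1397.9 g/s.
propane fraction in V = 565.08/1397.9 = 0.404.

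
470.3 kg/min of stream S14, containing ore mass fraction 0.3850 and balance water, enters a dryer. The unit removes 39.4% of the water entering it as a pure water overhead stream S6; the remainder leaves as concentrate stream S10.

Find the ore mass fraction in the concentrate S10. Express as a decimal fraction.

0.5081

ore is not removed: 470.3×0.385 = 181.07 kg/min of ore enters S10.
water entering = 470.3×0.615 = 289.23 kg/min; overhead removed = 0.394×289.23 = 113.96 kg/min.
Concentrate = 470.3 − 113.96 = 356.34 kg/min.
Mass fraction = 181.07/356.34 = 0.5081.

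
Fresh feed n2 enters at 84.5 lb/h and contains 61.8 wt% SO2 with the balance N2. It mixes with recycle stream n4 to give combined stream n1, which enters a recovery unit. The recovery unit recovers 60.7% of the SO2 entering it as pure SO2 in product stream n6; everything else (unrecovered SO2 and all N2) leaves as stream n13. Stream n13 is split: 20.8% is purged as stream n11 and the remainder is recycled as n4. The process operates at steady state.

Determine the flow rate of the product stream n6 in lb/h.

46.02 lb/h

SO2 in n1: m_A = 84.5×0.618 + (1−0.208)·(1−0.607)·m_A, so m_A = 52.221/0.6887 = 75.821 lb/h.
Product n6 = 0.607×75.821 = 46.023 lb/h.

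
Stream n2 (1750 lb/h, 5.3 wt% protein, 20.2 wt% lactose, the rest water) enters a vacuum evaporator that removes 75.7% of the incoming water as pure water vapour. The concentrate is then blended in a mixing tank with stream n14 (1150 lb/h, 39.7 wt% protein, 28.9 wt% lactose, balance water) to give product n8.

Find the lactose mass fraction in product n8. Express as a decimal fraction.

0.359

Vapour removed = 0.757×0.745×1750 = 986.94 lb/h; concentrate = 763.06 lb/h.
lactose reaching the mixer = 353.5 (from concentrate) + 1150×0.289 = 685.85 lb/h.
Product flow = 763.06 + 1150 = 1913.1 lb/h; lactose fraction = 0.359.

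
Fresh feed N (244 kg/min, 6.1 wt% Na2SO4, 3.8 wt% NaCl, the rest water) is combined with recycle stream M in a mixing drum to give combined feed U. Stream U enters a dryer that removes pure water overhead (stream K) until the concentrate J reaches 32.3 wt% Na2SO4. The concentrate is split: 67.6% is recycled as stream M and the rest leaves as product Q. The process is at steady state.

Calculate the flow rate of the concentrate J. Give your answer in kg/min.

142.2 kg/min

Overall Na2SO4 balance (none leaves overhead): Na2SO4 in fresh feed = Na2SO4 in product, i.e. 244×0.061 = (1−0.676)·J·0.323.
J = 14.884/(0.323×0.324) = 142.22 kg/min.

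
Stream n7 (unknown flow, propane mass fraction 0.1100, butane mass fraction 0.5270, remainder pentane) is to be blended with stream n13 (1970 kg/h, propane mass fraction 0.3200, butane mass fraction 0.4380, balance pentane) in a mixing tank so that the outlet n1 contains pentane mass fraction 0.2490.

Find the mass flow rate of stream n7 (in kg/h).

Let n7 be the unknown flow. Total out = 1970 + n7.
pentane balance: 476.74 + 0.363·n7 = 0.249·(1970 + n7)
(0.363 − 0.249)·n7 = 0.249×1970 − 476.74 = 13.79
n7 = 13.79 / 0.114 = 120.96 kg/h

121 kg/h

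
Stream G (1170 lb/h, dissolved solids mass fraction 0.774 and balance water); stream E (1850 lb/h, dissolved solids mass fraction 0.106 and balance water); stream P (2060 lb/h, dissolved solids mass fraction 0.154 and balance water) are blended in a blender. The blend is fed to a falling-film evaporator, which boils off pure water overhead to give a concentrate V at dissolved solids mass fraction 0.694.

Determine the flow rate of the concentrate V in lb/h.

dissolved solids entering = 1170×0.774 + 1850×0.106 + 2060×0.154 = 1418.9 lb/h.
All dissolved solids reports to V, so V = 1418.9/0.694 = 2044.6 lb/h.

2045 lb/h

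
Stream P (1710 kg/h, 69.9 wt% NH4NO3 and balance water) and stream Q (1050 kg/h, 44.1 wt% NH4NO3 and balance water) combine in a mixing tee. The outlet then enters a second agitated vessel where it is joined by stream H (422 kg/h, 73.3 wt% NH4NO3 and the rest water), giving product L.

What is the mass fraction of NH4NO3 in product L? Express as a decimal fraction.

0.6184

Overall, product flow = 3182 kg/h.
NH4NO3 in = 1710×0.699 + 1050×0.441 + 422×0.733 = 1967.7 kg/h.
NH4NO3 fraction in L = 0.6184.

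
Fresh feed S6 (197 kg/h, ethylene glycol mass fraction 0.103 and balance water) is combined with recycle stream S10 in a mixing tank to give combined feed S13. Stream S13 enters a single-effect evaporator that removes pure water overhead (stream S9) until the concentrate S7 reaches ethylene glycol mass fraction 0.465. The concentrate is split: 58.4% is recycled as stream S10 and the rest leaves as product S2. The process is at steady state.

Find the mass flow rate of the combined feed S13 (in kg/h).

258.3 kg/h

Overall ethylene glycol balance (none leaves overhead): ethylene glycol in fresh feed = ethylene glycol in product, i.e. 197×0.103 = (1−0.584)·S7·0.465.
S7 = 20.291/(0.465×0.416) = 104.9 kg/h.
Recycle S10 = 0.584×104.9 = 61.259 kg/h.
Combined feed S13 = 197 + 61.259 = 258.26 kg/h.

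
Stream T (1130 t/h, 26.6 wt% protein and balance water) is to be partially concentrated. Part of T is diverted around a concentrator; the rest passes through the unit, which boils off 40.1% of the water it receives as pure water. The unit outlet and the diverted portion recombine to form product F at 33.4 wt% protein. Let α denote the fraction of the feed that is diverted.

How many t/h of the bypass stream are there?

All 1130×0.266 = 300.58 t/h of protein reaches F, so F = 300.58/0.334 = 899.94 t/h and vapour = 230.06 t/h.
The evaporator receives (1−α)·1130 of feed at 0.734 water and removes 0.401 of that water:
0.401×0.734×(1−α)×1130 = 230.06
(1−α) = 230.06/332.6 = 0.6917;  α = 0.3083.
Bypass flow = 0.3083×1130 = 348.37 t/h.

348.4 t/h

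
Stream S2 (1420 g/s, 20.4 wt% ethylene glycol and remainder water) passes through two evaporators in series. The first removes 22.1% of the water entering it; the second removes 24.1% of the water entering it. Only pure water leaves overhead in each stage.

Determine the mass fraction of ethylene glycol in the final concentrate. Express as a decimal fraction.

0.302

water in feed = 1420×0.796 = 1130.3 g/s.
After stage 1: water left = (1−0.221)×1130.3 = 880.52; stream total = 1170.2 g/s.
After stage 2: water left = (1−0.241)×880.52 = 668.31; final concentrate = 957.99 g/s.
ethylene glycol fraction = 289.68/957.99 = 0.302.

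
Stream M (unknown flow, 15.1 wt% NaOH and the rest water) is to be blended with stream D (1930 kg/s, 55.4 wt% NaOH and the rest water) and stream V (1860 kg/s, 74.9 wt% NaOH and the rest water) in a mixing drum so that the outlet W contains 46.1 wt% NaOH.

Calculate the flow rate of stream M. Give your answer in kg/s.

Let M be the unknown flow. Total out = 3790 + M.
NaOH balance: 2462.4 + 0.151·M = 0.461·(3790 + M)
(0.151 − 0.461)·M = 0.461×3790 − 2462.4 = -715.17
M = -715.17 / -0.310 = 2307 kg/s

2307 kg/s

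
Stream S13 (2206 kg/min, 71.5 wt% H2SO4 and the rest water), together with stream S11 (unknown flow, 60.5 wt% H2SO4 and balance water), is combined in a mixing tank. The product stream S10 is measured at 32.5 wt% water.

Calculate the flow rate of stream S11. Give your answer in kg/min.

Let S11 be the unknown flow. Total out = 2206 + S11.
water balance: 628.71 + 0.395·S11 = 0.325·(2206 + S11)
(0.395 − 0.325)·S11 = 0.325×2206 − 628.71 = 88.24
S11 = 88.24 / 0.070 = 1260.6 kg/min

1261 kg/min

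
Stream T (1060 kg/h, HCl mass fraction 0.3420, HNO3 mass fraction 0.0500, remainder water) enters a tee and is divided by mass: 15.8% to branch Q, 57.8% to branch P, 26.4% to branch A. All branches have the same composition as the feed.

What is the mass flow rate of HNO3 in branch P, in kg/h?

Branch P total = 0.578×1060 = 612.68 kg/h.
HNO3 in P = 0.050×612.68 = 30.634 kg/h.

30.63 kg/h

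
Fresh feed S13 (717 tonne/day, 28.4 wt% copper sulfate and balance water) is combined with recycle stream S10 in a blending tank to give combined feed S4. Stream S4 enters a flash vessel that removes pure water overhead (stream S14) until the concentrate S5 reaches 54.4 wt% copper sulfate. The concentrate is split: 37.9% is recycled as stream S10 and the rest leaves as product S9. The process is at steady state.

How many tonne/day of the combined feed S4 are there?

Overall copper sulfate balance (none leaves overhead): copper sulfate in fresh feed = copper sulfate in product, i.e. 717×0.284 = (1−0.379)·S5·0.544.
S5 = 203.63/(0.544×0.621) = 602.76 tonne/day.
Recycle S10 = 0.379×602.76 = 228.45 tonne/day.
Combined feed S4 = 717 + 228.45 = 945.45 tonne/day.

945.4 tonne/day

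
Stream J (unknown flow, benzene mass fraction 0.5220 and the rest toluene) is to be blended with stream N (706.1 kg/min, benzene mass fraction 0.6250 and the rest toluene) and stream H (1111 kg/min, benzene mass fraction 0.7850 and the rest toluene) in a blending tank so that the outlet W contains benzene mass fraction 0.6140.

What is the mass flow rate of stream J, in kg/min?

Let J be the unknown flow. Total out = 1817.1 + J.
benzene balance: 1313.4 + 0.522·J = 0.614·(1817.1 + J)
(0.522 − 0.614)·J = 0.614×1817.1 − 1313.4 = -197.75
J = -197.75 / -0.092 = 2149.4 kg/min

2149 kg/min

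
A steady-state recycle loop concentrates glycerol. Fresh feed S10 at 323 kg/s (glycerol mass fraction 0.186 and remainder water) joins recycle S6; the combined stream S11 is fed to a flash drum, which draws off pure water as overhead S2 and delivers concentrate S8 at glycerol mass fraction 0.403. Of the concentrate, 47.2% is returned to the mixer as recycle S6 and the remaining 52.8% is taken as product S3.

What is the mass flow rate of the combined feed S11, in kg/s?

456.3 kg/s

Overall glycerol balance (none leaves overhead): glycerol in fresh feed = glycerol in product, i.e. 323×0.186 = (1−0.472)·S8·0.403.
S8 = 60.078/(0.403×0.528) = 282.34 kg/s.
Recycle S6 = 0.472×282.34 = 133.27 kg/s.
Combined feed S11 = 323 + 133.27 = 456.27 kg/s.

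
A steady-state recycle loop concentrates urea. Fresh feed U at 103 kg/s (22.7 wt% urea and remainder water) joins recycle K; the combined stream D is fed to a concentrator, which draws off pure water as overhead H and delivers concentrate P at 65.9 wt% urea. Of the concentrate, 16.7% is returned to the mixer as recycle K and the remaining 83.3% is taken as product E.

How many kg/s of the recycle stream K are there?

7.113 kg/s

Overall urea balance (none leaves overhead): urea in fresh feed = urea in product, i.e. 103×0.227 = (1−0.167)·P·0.659.
P = 23.381/(0.659×0.833) = 42.592 kg/s.
Recycle K = 0.167×42.592 = 7.1129 kg/s.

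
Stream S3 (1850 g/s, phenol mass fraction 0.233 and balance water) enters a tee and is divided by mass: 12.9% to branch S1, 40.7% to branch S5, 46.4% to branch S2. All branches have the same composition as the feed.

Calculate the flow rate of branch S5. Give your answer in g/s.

752.9 g/s

Branch S5 flow = 0.407×1850 = 752.95 g/s.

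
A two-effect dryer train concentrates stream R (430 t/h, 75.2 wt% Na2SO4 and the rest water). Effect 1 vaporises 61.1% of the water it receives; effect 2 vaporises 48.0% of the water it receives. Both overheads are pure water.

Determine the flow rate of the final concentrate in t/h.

344.9 t/h

water in feed = 430×0.248 = 106.64 t/h.
After stage 1: water left = (1−0.611)×106.64 = 41.483; stream total = 364.84 t/h.
After stage 2: water left = (1−0.480)×41.483 = 21.571; final concentrate = 344.93 t/h.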